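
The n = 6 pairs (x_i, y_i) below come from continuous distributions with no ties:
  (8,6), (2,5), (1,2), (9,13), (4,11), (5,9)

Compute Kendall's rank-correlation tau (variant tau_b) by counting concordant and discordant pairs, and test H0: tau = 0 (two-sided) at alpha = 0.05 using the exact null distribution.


Step 1: Enumerate the 15 unordered pairs (i,j) with i<j and classify each by sign(x_j-x_i) * sign(y_j-y_i).
  (1,2):dx=-6,dy=-1->C; (1,3):dx=-7,dy=-4->C; (1,4):dx=+1,dy=+7->C; (1,5):dx=-4,dy=+5->D
  (1,6):dx=-3,dy=+3->D; (2,3):dx=-1,dy=-3->C; (2,4):dx=+7,dy=+8->C; (2,5):dx=+2,dy=+6->C
  (2,6):dx=+3,dy=+4->C; (3,4):dx=+8,dy=+11->C; (3,5):dx=+3,dy=+9->C; (3,6):dx=+4,dy=+7->C
  (4,5):dx=-5,dy=-2->C; (4,6):dx=-4,dy=-4->C; (5,6):dx=+1,dy=-2->D
Step 2: C = 12, D = 3, total pairs = 15.
Step 3: tau = (C - D)/(n(n-1)/2) = (12 - 3)/15 = 0.600000.
Step 4: Exact two-sided p-value (enumerate n! = 720 permutations of y under H0): p = 0.136111.
Step 5: alpha = 0.05. fail to reject H0.

tau_b = 0.6000 (C=12, D=3), p = 0.136111, fail to reject H0.


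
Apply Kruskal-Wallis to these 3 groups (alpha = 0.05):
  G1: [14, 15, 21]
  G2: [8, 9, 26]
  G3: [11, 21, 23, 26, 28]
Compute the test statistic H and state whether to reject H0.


Step 1: Combine all N = 11 observations and assign midranks.
sorted (value, group, rank): (8,G2,1), (9,G2,2), (11,G3,3), (14,G1,4), (15,G1,5), (21,G1,6.5), (21,G3,6.5), (23,G3,8), (26,G2,9.5), (26,G3,9.5), (28,G3,11)
Step 2: Sum ranks within each group.
R_1 = 15.5 (n_1 = 3)
R_2 = 12.5 (n_2 = 3)
R_3 = 38 (n_3 = 5)
Step 3: H = 12/(N(N+1)) * sum(R_i^2/n_i) - 3(N+1)
     = 12/(11*12) * (15.5^2/3 + 12.5^2/3 + 38^2/5) - 3*12
     = 0.090909 * 420.967 - 36
     = 2.269697.
Step 4: Ties present; correction factor C = 1 - 12/(11^3 - 11) = 0.990909. Corrected H = 2.269697 / 0.990909 = 2.290520.
Step 5: Under H0, H ~ chi^2(2); p-value = 0.318141.
Step 6: alpha = 0.05. fail to reject H0.

H = 2.2905, df = 2, p = 0.318141, fail to reject H0.


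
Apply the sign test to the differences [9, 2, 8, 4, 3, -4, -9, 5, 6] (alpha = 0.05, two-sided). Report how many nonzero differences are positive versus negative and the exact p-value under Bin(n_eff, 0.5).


Step 1: Discard zero differences. Original n = 9; n_eff = number of nonzero differences = 9.
Nonzero differences (with sign): +9, +2, +8, +4, +3, -4, -9, +5, +6
Step 2: Count signs: positive = 7, negative = 2.
Step 3: Under H0: P(positive) = 0.5, so the number of positives S ~ Bin(9, 0.5).
Step 4: Two-sided exact p-value = sum of Bin(9,0.5) probabilities at or below the observed probability = 0.179688.
Step 5: alpha = 0.05. fail to reject H0.

n_eff = 9, pos = 7, neg = 2, p = 0.179688, fail to reject H0.


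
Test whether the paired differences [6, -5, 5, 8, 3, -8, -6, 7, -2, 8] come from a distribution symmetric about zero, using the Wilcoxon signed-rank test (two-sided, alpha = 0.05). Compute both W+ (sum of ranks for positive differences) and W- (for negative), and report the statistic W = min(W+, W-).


Step 1: Drop any zero differences (none here) and take |d_i|.
|d| = [6, 5, 5, 8, 3, 8, 6, 7, 2, 8]
Step 2: Midrank |d_i| (ties get averaged ranks).
ranks: |6|->5.5, |5|->3.5, |5|->3.5, |8|->9, |3|->2, |8|->9, |6|->5.5, |7|->7, |2|->1, |8|->9
Step 3: Attach original signs; sum ranks with positive sign and with negative sign.
W+ = 5.5 + 3.5 + 9 + 2 + 7 + 9 = 36
W- = 3.5 + 9 + 5.5 + 1 = 19
(Check: W+ + W- = 55 should equal n(n+1)/2 = 55.)
Step 4: Test statistic W = min(W+, W-) = 19.
Step 5: Ties in |d|, so use the tie-corrected normal approximation.
        E[W] = n(n+1)/4 = 10*11/4 = 27.5.
        Tie groups: |d|=5 (t=2), |d|=6 (t=2), |d|=8 (t=3); sum(t^3 - t) = 36.
        Var[W] = n(n+1)(2n+1)/24 - sum(t^3-t)/48 = 2310/24 - 36/48 = 95.5.
        z = (W - E[W]) / sqrt(Var[W]) = (19 - 27.5) / 9.7724 = -0.8698.
        Two-sided p = 2*Phi(z) = 0.384412.
Step 6: alpha = 0.05. fail to reject H0.

W+ = 36, W- = 19, W = min = 19, p = 0.384412, fail to reject H0.


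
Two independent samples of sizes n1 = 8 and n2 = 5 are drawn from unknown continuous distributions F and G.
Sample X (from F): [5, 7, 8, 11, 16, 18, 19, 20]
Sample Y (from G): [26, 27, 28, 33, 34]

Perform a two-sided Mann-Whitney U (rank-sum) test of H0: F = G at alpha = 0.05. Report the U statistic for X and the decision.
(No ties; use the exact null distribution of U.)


Step 1: Combine and sort all 13 observations; assign midranks.
sorted (value, group): (5,X), (7,X), (8,X), (11,X), (16,X), (18,X), (19,X), (20,X), (26,Y), (27,Y), (28,Y), (33,Y), (34,Y)
ranks: 5->1, 7->2, 8->3, 11->4, 16->5, 18->6, 19->7, 20->8, 26->9, 27->10, 28->11, 33->12, 34->13
Step 2: Rank sum for X: R1 = 1 + 2 + 3 + 4 + 5 + 6 + 7 + 8 = 36.
Step 3: U_X = R1 - n1(n1+1)/2 = 36 - 8*9/2 = 36 - 36 = 0.
       U_Y = n1*n2 - U_X = 40 - 0 = 40.
Step 4: No ties, so the exact null distribution of U (based on enumerating the C(13,8) = 1287 equally likely rank assignments) gives the two-sided p-value.
Step 5: p-value = 0.001554; compare to alpha = 0.05. reject H0.

U_X = 0, p = 0.001554, reject H0 at alpha = 0.05.


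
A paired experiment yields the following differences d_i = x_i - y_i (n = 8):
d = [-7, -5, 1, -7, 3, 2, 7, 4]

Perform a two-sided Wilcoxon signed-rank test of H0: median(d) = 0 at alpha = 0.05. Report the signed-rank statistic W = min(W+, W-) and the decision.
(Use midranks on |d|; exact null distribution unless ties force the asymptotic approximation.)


Step 1: Drop any zero differences (none here) and take |d_i|.
|d| = [7, 5, 1, 7, 3, 2, 7, 4]
Step 2: Midrank |d_i| (ties get averaged ranks).
ranks: |7|->7, |5|->5, |1|->1, |7|->7, |3|->3, |2|->2, |7|->7, |4|->4
Step 3: Attach original signs; sum ranks with positive sign and with negative sign.
W+ = 1 + 3 + 2 + 7 + 4 = 17
W- = 7 + 5 + 7 = 19
(Check: W+ + W- = 36 should equal n(n+1)/2 = 36.)
Step 4: Test statistic W = min(W+, W-) = 17.
Step 5: Ties in |d|, so use the tie-corrected normal approximation.
        E[W] = n(n+1)/4 = 8*9/4 = 18.
        Tie groups: |d|=7 (t=3); sum(t^3 - t) = 24.
        Var[W] = n(n+1)(2n+1)/24 - sum(t^3-t)/48 = 1224/24 - 24/48 = 50.5.
        z = (W - E[W]) / sqrt(Var[W]) = (17 - 18) / 7.1063 = -0.1407.
        Two-sided p = 2*Phi(z) = 0.888092.
Step 6: alpha = 0.05. fail to reject H0.

W+ = 17, W- = 19, W = min = 17, p = 0.888092, fail to reject H0.


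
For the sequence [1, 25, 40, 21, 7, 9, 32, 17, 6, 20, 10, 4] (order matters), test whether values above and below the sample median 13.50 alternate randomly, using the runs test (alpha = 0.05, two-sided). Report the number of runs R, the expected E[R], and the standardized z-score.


Step 1: Compute median = 13.50; label A = above, B = below.
Labels in order: BAAABBAABABB  (n_A = 6, n_B = 6)
Step 2: Count runs R = 7.
Step 3: Under H0 (random ordering), E[R] = 2*n_A*n_B/(n_A+n_B) + 1 = 2*6*6/12 + 1 = 7.0000.
        Var[R] = 2*n_A*n_B*(2*n_A*n_B - n_A - n_B) / ((n_A+n_B)^2 * (n_A+n_B-1)) = 4320/1584 = 2.7273.
        SD[R] = 1.6514.
Step 4: R = E[R], so z = 0 with no continuity correction.
Step 5: Two-sided p-value via normal approximation = 2*(1 - Phi(|z|)) = 1.000000.
Step 6: alpha = 0.05. fail to reject H0.

R = 7, z = 0.0000, p = 1.000000, fail to reject H0.


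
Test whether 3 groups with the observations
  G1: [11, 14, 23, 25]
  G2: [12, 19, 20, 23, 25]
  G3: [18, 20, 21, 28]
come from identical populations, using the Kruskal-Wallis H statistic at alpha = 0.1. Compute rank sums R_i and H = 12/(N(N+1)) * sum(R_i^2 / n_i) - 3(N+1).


Step 1: Combine all N = 13 observations and assign midranks.
sorted (value, group, rank): (11,G1,1), (12,G2,2), (14,G1,3), (18,G3,4), (19,G2,5), (20,G2,6.5), (20,G3,6.5), (21,G3,8), (23,G1,9.5), (23,G2,9.5), (25,G1,11.5), (25,G2,11.5), (28,G3,13)
Step 2: Sum ranks within each group.
R_1 = 25 (n_1 = 4)
R_2 = 34.5 (n_2 = 5)
R_3 = 31.5 (n_3 = 4)
Step 3: H = 12/(N(N+1)) * sum(R_i^2/n_i) - 3(N+1)
     = 12/(13*14) * (25^2/4 + 34.5^2/5 + 31.5^2/4) - 3*14
     = 0.065934 * 642.362 - 42
     = 0.353571.
Step 4: Ties present; correction factor C = 1 - 18/(13^3 - 13) = 0.991758. Corrected H = 0.353571 / 0.991758 = 0.356510.
Step 5: Under H0, H ~ chi^2(2); p-value = 0.836729.
Step 6: alpha = 0.1. fail to reject H0.

H = 0.3565, df = 2, p = 0.836729, fail to reject H0.


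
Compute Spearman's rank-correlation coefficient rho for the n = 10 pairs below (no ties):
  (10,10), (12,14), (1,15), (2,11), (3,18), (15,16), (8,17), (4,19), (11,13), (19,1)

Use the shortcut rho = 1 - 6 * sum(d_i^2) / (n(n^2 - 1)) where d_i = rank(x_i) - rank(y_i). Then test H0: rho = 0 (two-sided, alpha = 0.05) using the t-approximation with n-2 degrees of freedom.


Step 1: Rank x and y separately (midranks; no ties here).
rank(x): 10->6, 12->8, 1->1, 2->2, 3->3, 15->9, 8->5, 4->4, 11->7, 19->10
rank(y): 10->2, 14->5, 15->6, 11->3, 18->9, 16->7, 17->8, 19->10, 13->4, 1->1
Step 2: d_i = R_x(i) - R_y(i); compute d_i^2.
  (6-2)^2=16, (8-5)^2=9, (1-6)^2=25, (2-3)^2=1, (3-9)^2=36, (9-7)^2=4, (5-8)^2=9, (4-10)^2=36, (7-4)^2=9, (10-1)^2=81
sum(d^2) = 226.
Step 3: rho = 1 - 6*226 / (10*(10^2 - 1)) = 1 - 1356/990 = -0.369697.
Step 4: Under H0, t = rho * sqrt((n-2)/(1-rho^2)) = -1.1254 ~ t(8).
Step 5: Two-sided p-value from the t-distribution with 8 df = 0.293050.
Step 6: alpha = 0.05. fail to reject H0.

rho = -0.3697, p = 0.293050, fail to reject H0 at alpha = 0.05.


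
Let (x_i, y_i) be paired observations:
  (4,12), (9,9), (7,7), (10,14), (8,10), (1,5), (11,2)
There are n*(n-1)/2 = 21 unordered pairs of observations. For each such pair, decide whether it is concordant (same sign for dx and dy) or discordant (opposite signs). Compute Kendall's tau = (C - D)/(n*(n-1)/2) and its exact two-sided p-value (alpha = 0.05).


Step 1: Enumerate the 21 unordered pairs (i,j) with i<j and classify each by sign(x_j-x_i) * sign(y_j-y_i).
  (1,2):dx=+5,dy=-3->D; (1,3):dx=+3,dy=-5->D; (1,4):dx=+6,dy=+2->C; (1,5):dx=+4,dy=-2->D
  (1,6):dx=-3,dy=-7->C; (1,7):dx=+7,dy=-10->D; (2,3):dx=-2,dy=-2->C; (2,4):dx=+1,dy=+5->C
  (2,5):dx=-1,dy=+1->D; (2,6):dx=-8,dy=-4->C; (2,7):dx=+2,dy=-7->D; (3,4):dx=+3,dy=+7->C
  (3,5):dx=+1,dy=+3->C; (3,6):dx=-6,dy=-2->C; (3,7):dx=+4,dy=-5->D; (4,5):dx=-2,dy=-4->C
  (4,6):dx=-9,dy=-9->C; (4,7):dx=+1,dy=-12->D; (5,6):dx=-7,dy=-5->C; (5,7):dx=+3,dy=-8->D
  (6,7):dx=+10,dy=-3->D
Step 2: C = 11, D = 10, total pairs = 21.
Step 3: tau = (C - D)/(n(n-1)/2) = (11 - 10)/21 = 0.047619.
Step 4: Exact two-sided p-value (enumerate n! = 5040 permutations of y under H0): p = 1.000000.
Step 5: alpha = 0.05. fail to reject H0.

tau_b = 0.0476 (C=11, D=10), p = 1.000000, fail to reject H0.


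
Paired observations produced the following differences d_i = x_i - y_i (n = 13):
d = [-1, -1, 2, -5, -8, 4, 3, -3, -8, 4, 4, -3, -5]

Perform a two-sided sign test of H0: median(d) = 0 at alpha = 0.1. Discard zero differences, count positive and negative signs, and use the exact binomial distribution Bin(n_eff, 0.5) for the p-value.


Step 1: Discard zero differences. Original n = 13; n_eff = number of nonzero differences = 13.
Nonzero differences (with sign): -1, -1, +2, -5, -8, +4, +3, -3, -8, +4, +4, -3, -5
Step 2: Count signs: positive = 5, negative = 8.
Step 3: Under H0: P(positive) = 0.5, so the number of positives S ~ Bin(13, 0.5).
Step 4: Two-sided exact p-value = sum of Bin(13,0.5) probabilities at or below the observed probability = 0.581055.
Step 5: alpha = 0.1. fail to reject H0.

n_eff = 13, pos = 5, neg = 8, p = 0.581055, fail to reject H0.


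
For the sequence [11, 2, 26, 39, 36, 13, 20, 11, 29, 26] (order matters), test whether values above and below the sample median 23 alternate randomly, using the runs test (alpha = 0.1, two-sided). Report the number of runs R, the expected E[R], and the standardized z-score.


Step 1: Compute median = 23; label A = above, B = below.
Labels in order: BBAAABBBAA  (n_A = 5, n_B = 5)
Step 2: Count runs R = 4.
Step 3: Under H0 (random ordering), E[R] = 2*n_A*n_B/(n_A+n_B) + 1 = 2*5*5/10 + 1 = 6.0000.
        Var[R] = 2*n_A*n_B*(2*n_A*n_B - n_A - n_B) / ((n_A+n_B)^2 * (n_A+n_B-1)) = 2000/900 = 2.2222.
        SD[R] = 1.4907.
Step 4: Continuity-corrected z = (R + 0.5 - E[R]) / SD[R] = (4 + 0.5 - 6.0000) / 1.4907 = -1.0062.
Step 5: Two-sided p-value via normal approximation = 2*(1 - Phi(|z|)) = 0.314305.
Step 6: alpha = 0.1. fail to reject H0.

R = 4, z = -1.0062, p = 0.314305, fail to reject H0.


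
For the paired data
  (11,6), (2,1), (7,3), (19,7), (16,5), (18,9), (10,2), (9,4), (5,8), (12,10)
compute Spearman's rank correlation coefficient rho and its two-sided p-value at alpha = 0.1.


Step 1: Rank x and y separately (midranks; no ties here).
rank(x): 11->6, 2->1, 7->3, 19->10, 16->8, 18->9, 10->5, 9->4, 5->2, 12->7
rank(y): 6->6, 1->1, 3->3, 7->7, 5->5, 9->9, 2->2, 4->4, 8->8, 10->10
Step 2: d_i = R_x(i) - R_y(i); compute d_i^2.
  (6-6)^2=0, (1-1)^2=0, (3-3)^2=0, (10-7)^2=9, (8-5)^2=9, (9-9)^2=0, (5-2)^2=9, (4-4)^2=0, (2-8)^2=36, (7-10)^2=9
sum(d^2) = 72.
Step 3: rho = 1 - 6*72 / (10*(10^2 - 1)) = 1 - 432/990 = 0.563636.
Step 4: Under H0, t = rho * sqrt((n-2)/(1-rho^2)) = 1.9300 ~ t(8).
Step 5: Two-sided p-value from the t-distribution with 8 df = 0.089724.
Step 6: alpha = 0.1. reject H0.

rho = 0.5636, p = 0.089724, reject H0 at alpha = 0.1.


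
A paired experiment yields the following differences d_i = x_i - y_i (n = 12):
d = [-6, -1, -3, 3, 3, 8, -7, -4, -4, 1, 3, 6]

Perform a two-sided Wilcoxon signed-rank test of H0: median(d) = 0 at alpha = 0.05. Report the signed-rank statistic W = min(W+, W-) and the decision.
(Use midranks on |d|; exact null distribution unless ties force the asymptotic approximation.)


Step 1: Drop any zero differences (none here) and take |d_i|.
|d| = [6, 1, 3, 3, 3, 8, 7, 4, 4, 1, 3, 6]
Step 2: Midrank |d_i| (ties get averaged ranks).
ranks: |6|->9.5, |1|->1.5, |3|->4.5, |3|->4.5, |3|->4.5, |8|->12, |7|->11, |4|->7.5, |4|->7.5, |1|->1.5, |3|->4.5, |6|->9.5
Step 3: Attach original signs; sum ranks with positive sign and with negative sign.
W+ = 4.5 + 4.5 + 12 + 1.5 + 4.5 + 9.5 = 36.5
W- = 9.5 + 1.5 + 4.5 + 11 + 7.5 + 7.5 = 41.5
(Check: W+ + W- = 78 should equal n(n+1)/2 = 78.)
Step 4: Test statistic W = min(W+, W-) = 36.5.
Step 5: Ties in |d|, so use the tie-corrected normal approximation.
        E[W] = n(n+1)/4 = 12*13/4 = 39.
        Tie groups: |d|=1 (t=2), |d|=3 (t=4), |d|=4 (t=2), |d|=6 (t=2); sum(t^3 - t) = 78.
        Var[W] = n(n+1)(2n+1)/24 - sum(t^3-t)/48 = 3900/24 - 78/48 = 160.875.
        z = (W - E[W]) / sqrt(Var[W]) = (36.5 - 39) / 12.6837 = -0.1971.
        Two-sided p = 2*Phi(z) = 0.843746.
Step 6: alpha = 0.05. fail to reject H0.

W+ = 36.5, W- = 41.5, W = min = 36.5, p = 0.843746, fail to reject H0.


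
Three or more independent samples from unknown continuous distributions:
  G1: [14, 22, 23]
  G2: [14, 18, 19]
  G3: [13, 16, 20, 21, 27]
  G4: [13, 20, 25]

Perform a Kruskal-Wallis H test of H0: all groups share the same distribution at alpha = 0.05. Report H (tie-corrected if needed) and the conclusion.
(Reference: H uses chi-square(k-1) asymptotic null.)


Step 1: Combine all N = 14 observations and assign midranks.
sorted (value, group, rank): (13,G3,1.5), (13,G4,1.5), (14,G1,3.5), (14,G2,3.5), (16,G3,5), (18,G2,6), (19,G2,7), (20,G3,8.5), (20,G4,8.5), (21,G3,10), (22,G1,11), (23,G1,12), (25,G4,13), (27,G3,14)
Step 2: Sum ranks within each group.
R_1 = 26.5 (n_1 = 3)
R_2 = 16.5 (n_2 = 3)
R_3 = 39 (n_3 = 5)
R_4 = 23 (n_4 = 3)
Step 3: H = 12/(N(N+1)) * sum(R_i^2/n_i) - 3(N+1)
     = 12/(14*15) * (26.5^2/3 + 16.5^2/3 + 39^2/5 + 23^2/3) - 3*15
     = 0.057143 * 805.367 - 45
     = 1.020952.
Step 4: Ties present; correction factor C = 1 - 18/(14^3 - 14) = 0.993407. Corrected H = 1.020952 / 0.993407 = 1.027729.
Step 5: Under H0, H ~ chi^2(3); p-value = 0.794543.
Step 6: alpha = 0.05. fail to reject H0.

H = 1.0277, df = 3, p = 0.794543, fail to reject H0.


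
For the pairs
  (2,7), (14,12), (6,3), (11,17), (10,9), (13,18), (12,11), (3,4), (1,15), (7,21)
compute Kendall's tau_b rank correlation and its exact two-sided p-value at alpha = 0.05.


Step 1: Enumerate the 45 unordered pairs (i,j) with i<j and classify each by sign(x_j-x_i) * sign(y_j-y_i).
  (1,2):dx=+12,dy=+5->C; (1,3):dx=+4,dy=-4->D; (1,4):dx=+9,dy=+10->C; (1,5):dx=+8,dy=+2->C
  (1,6):dx=+11,dy=+11->C; (1,7):dx=+10,dy=+4->C; (1,8):dx=+1,dy=-3->D; (1,9):dx=-1,dy=+8->D
  (1,10):dx=+5,dy=+14->C; (2,3):dx=-8,dy=-9->C; (2,4):dx=-3,dy=+5->D; (2,5):dx=-4,dy=-3->C
  (2,6):dx=-1,dy=+6->D; (2,7):dx=-2,dy=-1->C; (2,8):dx=-11,dy=-8->C; (2,9):dx=-13,dy=+3->D
  (2,10):dx=-7,dy=+9->D; (3,4):dx=+5,dy=+14->C; (3,5):dx=+4,dy=+6->C; (3,6):dx=+7,dy=+15->C
  (3,7):dx=+6,dy=+8->C; (3,8):dx=-3,dy=+1->D; (3,9):dx=-5,dy=+12->D; (3,10):dx=+1,dy=+18->C
  (4,5):dx=-1,dy=-8->C; (4,6):dx=+2,dy=+1->C; (4,7):dx=+1,dy=-6->D; (4,8):dx=-8,dy=-13->C
  (4,9):dx=-10,dy=-2->C; (4,10):dx=-4,dy=+4->D; (5,6):dx=+3,dy=+9->C; (5,7):dx=+2,dy=+2->C
  (5,8):dx=-7,dy=-5->C; (5,9):dx=-9,dy=+6->D; (5,10):dx=-3,dy=+12->D; (6,7):dx=-1,dy=-7->C
  (6,8):dx=-10,dy=-14->C; (6,9):dx=-12,dy=-3->C; (6,10):dx=-6,dy=+3->D; (7,8):dx=-9,dy=-7->C
  (7,9):dx=-11,dy=+4->D; (7,10):dx=-5,dy=+10->D; (8,9):dx=-2,dy=+11->D; (8,10):dx=+4,dy=+17->C
  (9,10):dx=+6,dy=+6->C
Step 2: C = 28, D = 17, total pairs = 45.
Step 3: tau = (C - D)/(n(n-1)/2) = (28 - 17)/45 = 0.244444.
Step 4: Exact two-sided p-value (enumerate n! = 3628800 permutations of y under H0): p = 0.380720.
Step 5: alpha = 0.05. fail to reject H0.

tau_b = 0.2444 (C=28, D=17), p = 0.380720, fail to reject H0.


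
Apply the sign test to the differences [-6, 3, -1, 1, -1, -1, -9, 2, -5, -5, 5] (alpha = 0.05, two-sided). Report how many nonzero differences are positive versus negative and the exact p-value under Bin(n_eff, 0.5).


Step 1: Discard zero differences. Original n = 11; n_eff = number of nonzero differences = 11.
Nonzero differences (with sign): -6, +3, -1, +1, -1, -1, -9, +2, -5, -5, +5
Step 2: Count signs: positive = 4, negative = 7.
Step 3: Under H0: P(positive) = 0.5, so the number of positives S ~ Bin(11, 0.5).
Step 4: Two-sided exact p-value = sum of Bin(11,0.5) probabilities at or below the observed probability = 0.548828.
Step 5: alpha = 0.05. fail to reject H0.

n_eff = 11, pos = 4, neg = 7, p = 0.548828, fail to reject H0.


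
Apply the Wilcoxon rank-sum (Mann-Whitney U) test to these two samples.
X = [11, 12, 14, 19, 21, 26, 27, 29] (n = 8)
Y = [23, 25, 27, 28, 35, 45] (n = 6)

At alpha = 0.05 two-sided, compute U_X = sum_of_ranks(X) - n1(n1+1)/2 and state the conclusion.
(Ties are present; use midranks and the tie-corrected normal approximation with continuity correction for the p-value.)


Step 1: Combine and sort all 14 observations; assign midranks.
sorted (value, group): (11,X), (12,X), (14,X), (19,X), (21,X), (23,Y), (25,Y), (26,X), (27,X), (27,Y), (28,Y), (29,X), (35,Y), (45,Y)
ranks: 11->1, 12->2, 14->3, 19->4, 21->5, 23->6, 25->7, 26->8, 27->9.5, 27->9.5, 28->11, 29->12, 35->13, 45->14
Step 2: Rank sum for X: R1 = 1 + 2 + 3 + 4 + 5 + 8 + 9.5 + 12 = 44.5.
Step 3: U_X = R1 - n1(n1+1)/2 = 44.5 - 8*9/2 = 44.5 - 36 = 8.5.
       U_Y = n1*n2 - U_X = 48 - 8.5 = 39.5.
Step 4: Ties are present, so use the tie-corrected normal approximation (with continuity correction) for the p-value.
Step 5: p-value = 0.052547; compare to alpha = 0.05. fail to reject H0.

U_X = 8.5, p = 0.052547, fail to reject H0 at alpha = 0.05.


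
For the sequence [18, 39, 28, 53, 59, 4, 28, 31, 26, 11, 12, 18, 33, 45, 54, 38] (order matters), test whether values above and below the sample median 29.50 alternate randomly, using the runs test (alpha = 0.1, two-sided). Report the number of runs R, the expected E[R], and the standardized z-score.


Step 1: Compute median = 29.50; label A = above, B = below.
Labels in order: BABAABBABBBBAAAA  (n_A = 8, n_B = 8)
Step 2: Count runs R = 8.
Step 3: Under H0 (random ordering), E[R] = 2*n_A*n_B/(n_A+n_B) + 1 = 2*8*8/16 + 1 = 9.0000.
        Var[R] = 2*n_A*n_B*(2*n_A*n_B - n_A - n_B) / ((n_A+n_B)^2 * (n_A+n_B-1)) = 14336/3840 = 3.7333.
        SD[R] = 1.9322.
Step 4: Continuity-corrected z = (R + 0.5 - E[R]) / SD[R] = (8 + 0.5 - 9.0000) / 1.9322 = -0.2588.
Step 5: Two-sided p-value via normal approximation = 2*(1 - Phi(|z|)) = 0.795809.
Step 6: alpha = 0.1. fail to reject H0.

R = 8, z = -0.2588, p = 0.795809, fail to reject H0.


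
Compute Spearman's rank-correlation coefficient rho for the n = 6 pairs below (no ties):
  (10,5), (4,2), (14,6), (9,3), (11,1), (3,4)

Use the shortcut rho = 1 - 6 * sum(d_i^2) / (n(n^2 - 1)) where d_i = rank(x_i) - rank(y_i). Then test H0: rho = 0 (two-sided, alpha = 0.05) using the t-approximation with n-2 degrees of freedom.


Step 1: Rank x and y separately (midranks; no ties here).
rank(x): 10->4, 4->2, 14->6, 9->3, 11->5, 3->1
rank(y): 5->5, 2->2, 6->6, 3->3, 1->1, 4->4
Step 2: d_i = R_x(i) - R_y(i); compute d_i^2.
  (4-5)^2=1, (2-2)^2=0, (6-6)^2=0, (3-3)^2=0, (5-1)^2=16, (1-4)^2=9
sum(d^2) = 26.
Step 3: rho = 1 - 6*26 / (6*(6^2 - 1)) = 1 - 156/210 = 0.257143.
Step 4: Under H0, t = rho * sqrt((n-2)/(1-rho^2)) = 0.5322 ~ t(4).
Step 5: Two-sided p-value from the t-distribution with 4 df = 0.622787.
Step 6: alpha = 0.05. fail to reject H0.

rho = 0.2571, p = 0.622787, fail to reject H0 at alpha = 0.05.


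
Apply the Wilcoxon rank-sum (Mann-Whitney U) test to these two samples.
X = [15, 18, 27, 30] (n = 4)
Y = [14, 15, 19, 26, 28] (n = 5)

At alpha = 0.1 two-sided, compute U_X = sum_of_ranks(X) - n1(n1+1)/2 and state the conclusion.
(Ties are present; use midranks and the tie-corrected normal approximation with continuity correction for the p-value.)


Step 1: Combine and sort all 9 observations; assign midranks.
sorted (value, group): (14,Y), (15,X), (15,Y), (18,X), (19,Y), (26,Y), (27,X), (28,Y), (30,X)
ranks: 14->1, 15->2.5, 15->2.5, 18->4, 19->5, 26->6, 27->7, 28->8, 30->9
Step 2: Rank sum for X: R1 = 2.5 + 4 + 7 + 9 = 22.5.
Step 3: U_X = R1 - n1(n1+1)/2 = 22.5 - 4*5/2 = 22.5 - 10 = 12.5.
       U_Y = n1*n2 - U_X = 20 - 12.5 = 7.5.
Step 4: Ties are present, so use the tie-corrected normal approximation (with continuity correction) for the p-value.
Step 5: p-value = 0.622753; compare to alpha = 0.1. fail to reject H0.

U_X = 12.5, p = 0.622753, fail to reject H0 at alpha = 0.1.


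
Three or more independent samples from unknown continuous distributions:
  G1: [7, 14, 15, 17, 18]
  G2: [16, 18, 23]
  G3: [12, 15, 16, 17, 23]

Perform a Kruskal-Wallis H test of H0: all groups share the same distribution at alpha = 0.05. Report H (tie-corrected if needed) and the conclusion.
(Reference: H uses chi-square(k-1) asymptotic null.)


Step 1: Combine all N = 13 observations and assign midranks.
sorted (value, group, rank): (7,G1,1), (12,G3,2), (14,G1,3), (15,G1,4.5), (15,G3,4.5), (16,G2,6.5), (16,G3,6.5), (17,G1,8.5), (17,G3,8.5), (18,G1,10.5), (18,G2,10.5), (23,G2,12.5), (23,G3,12.5)
Step 2: Sum ranks within each group.
R_1 = 27.5 (n_1 = 5)
R_2 = 29.5 (n_2 = 3)
R_3 = 34 (n_3 = 5)
Step 3: H = 12/(N(N+1)) * sum(R_i^2/n_i) - 3(N+1)
     = 12/(13*14) * (27.5^2/5 + 29.5^2/3 + 34^2/5) - 3*14
     = 0.065934 * 672.533 - 42
     = 2.342857.
Step 4: Ties present; correction factor C = 1 - 30/(13^3 - 13) = 0.986264. Corrected H = 2.342857 / 0.986264 = 2.375487.
Step 5: Under H0, H ~ chi^2(2); p-value = 0.304908.
Step 6: alpha = 0.05. fail to reject H0.

H = 2.3755, df = 2, p = 0.304908, fail to reject H0.


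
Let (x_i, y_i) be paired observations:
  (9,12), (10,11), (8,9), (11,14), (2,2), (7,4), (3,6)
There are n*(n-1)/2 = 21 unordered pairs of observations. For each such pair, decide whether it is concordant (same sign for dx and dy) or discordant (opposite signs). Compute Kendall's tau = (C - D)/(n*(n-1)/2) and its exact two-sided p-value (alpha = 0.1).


Step 1: Enumerate the 21 unordered pairs (i,j) with i<j and classify each by sign(x_j-x_i) * sign(y_j-y_i).
  (1,2):dx=+1,dy=-1->D; (1,3):dx=-1,dy=-3->C; (1,4):dx=+2,dy=+2->C; (1,5):dx=-7,dy=-10->C
  (1,6):dx=-2,dy=-8->C; (1,7):dx=-6,dy=-6->C; (2,3):dx=-2,dy=-2->C; (2,4):dx=+1,dy=+3->C
  (2,5):dx=-8,dy=-9->C; (2,6):dx=-3,dy=-7->C; (2,7):dx=-7,dy=-5->C; (3,4):dx=+3,dy=+5->C
  (3,5):dx=-6,dy=-7->C; (3,6):dx=-1,dy=-5->C; (3,7):dx=-5,dy=-3->C; (4,5):dx=-9,dy=-12->C
  (4,6):dx=-4,dy=-10->C; (4,7):dx=-8,dy=-8->C; (5,6):dx=+5,dy=+2->C; (5,7):dx=+1,dy=+4->C
  (6,7):dx=-4,dy=+2->D
Step 2: C = 19, D = 2, total pairs = 21.
Step 3: tau = (C - D)/(n(n-1)/2) = (19 - 2)/21 = 0.809524.
Step 4: Exact two-sided p-value (enumerate n! = 5040 permutations of y under H0): p = 0.010714.
Step 5: alpha = 0.1. reject H0.

tau_b = 0.8095 (C=19, D=2), p = 0.010714, reject H0.


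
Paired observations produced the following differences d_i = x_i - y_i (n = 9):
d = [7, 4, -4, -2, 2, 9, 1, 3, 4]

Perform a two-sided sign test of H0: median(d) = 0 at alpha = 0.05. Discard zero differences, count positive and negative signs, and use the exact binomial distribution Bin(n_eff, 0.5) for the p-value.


Step 1: Discard zero differences. Original n = 9; n_eff = number of nonzero differences = 9.
Nonzero differences (with sign): +7, +4, -4, -2, +2, +9, +1, +3, +4
Step 2: Count signs: positive = 7, negative = 2.
Step 3: Under H0: P(positive) = 0.5, so the number of positives S ~ Bin(9, 0.5).
Step 4: Two-sided exact p-value = sum of Bin(9,0.5) probabilities at or below the observed probability = 0.179688.
Step 5: alpha = 0.05. fail to reject H0.

n_eff = 9, pos = 7, neg = 2, p = 0.179688, fail to reject H0.


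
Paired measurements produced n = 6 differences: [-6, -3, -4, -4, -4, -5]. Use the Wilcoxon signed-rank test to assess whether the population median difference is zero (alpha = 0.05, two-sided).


Step 1: Drop any zero differences (none here) and take |d_i|.
|d| = [6, 3, 4, 4, 4, 5]
Step 2: Midrank |d_i| (ties get averaged ranks).
ranks: |6|->6, |3|->1, |4|->3, |4|->3, |4|->3, |5|->5
Step 3: Attach original signs; sum ranks with positive sign and with negative sign.
W+ = 0 = 0
W- = 6 + 1 + 3 + 3 + 3 + 5 = 21
(Check: W+ + W- = 21 should equal n(n+1)/2 = 21.)
Step 4: Test statistic W = min(W+, W-) = 0.
Step 5: Ties in |d|, so use the tie-corrected normal approximation.
        E[W] = n(n+1)/4 = 6*7/4 = 10.5.
        Tie groups: |d|=4 (t=3); sum(t^3 - t) = 24.
        Var[W] = n(n+1)(2n+1)/24 - sum(t^3-t)/48 = 546/24 - 24/48 = 22.25.
        z = (W - E[W]) / sqrt(Var[W]) = (0 - 10.5) / 4.7170 = -2.2260.
        Two-sided p = 2*Phi(z) = 0.026014.
Step 6: alpha = 0.05. reject H0.

W+ = 0, W- = 21, W = min = 0, p = 0.026014, reject H0.


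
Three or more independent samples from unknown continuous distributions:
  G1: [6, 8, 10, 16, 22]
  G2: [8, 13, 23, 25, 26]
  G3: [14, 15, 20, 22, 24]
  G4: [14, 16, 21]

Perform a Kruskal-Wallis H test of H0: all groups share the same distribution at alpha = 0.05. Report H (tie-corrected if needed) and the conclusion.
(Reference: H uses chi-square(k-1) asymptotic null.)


Step 1: Combine all N = 18 observations and assign midranks.
sorted (value, group, rank): (6,G1,1), (8,G1,2.5), (8,G2,2.5), (10,G1,4), (13,G2,5), (14,G3,6.5), (14,G4,6.5), (15,G3,8), (16,G1,9.5), (16,G4,9.5), (20,G3,11), (21,G4,12), (22,G1,13.5), (22,G3,13.5), (23,G2,15), (24,G3,16), (25,G2,17), (26,G2,18)
Step 2: Sum ranks within each group.
R_1 = 30.5 (n_1 = 5)
R_2 = 57.5 (n_2 = 5)
R_3 = 55 (n_3 = 5)
R_4 = 28 (n_4 = 3)
Step 3: H = 12/(N(N+1)) * sum(R_i^2/n_i) - 3(N+1)
     = 12/(18*19) * (30.5^2/5 + 57.5^2/5 + 55^2/5 + 28^2/3) - 3*19
     = 0.035088 * 1713.63 - 57
     = 3.127485.
Step 4: Ties present; correction factor C = 1 - 24/(18^3 - 18) = 0.995872. Corrected H = 3.127485 / 0.995872 = 3.140449.
Step 5: Under H0, H ~ chi^2(3); p-value = 0.370474.
Step 6: alpha = 0.05. fail to reject H0.

H = 3.1404, df = 3, p = 0.370474, fail to reject H0.


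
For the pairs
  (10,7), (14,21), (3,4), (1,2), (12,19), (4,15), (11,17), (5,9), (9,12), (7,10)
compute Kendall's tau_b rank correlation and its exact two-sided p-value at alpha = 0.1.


Step 1: Enumerate the 45 unordered pairs (i,j) with i<j and classify each by sign(x_j-x_i) * sign(y_j-y_i).
  (1,2):dx=+4,dy=+14->C; (1,3):dx=-7,dy=-3->C; (1,4):dx=-9,dy=-5->C; (1,5):dx=+2,dy=+12->C
  (1,6):dx=-6,dy=+8->D; (1,7):dx=+1,dy=+10->C; (1,8):dx=-5,dy=+2->D; (1,9):dx=-1,dy=+5->D
  (1,10):dx=-3,dy=+3->D; (2,3):dx=-11,dy=-17->C; (2,4):dx=-13,dy=-19->C; (2,5):dx=-2,dy=-2->C
  (2,6):dx=-10,dy=-6->C; (2,7):dx=-3,dy=-4->C; (2,8):dx=-9,dy=-12->C; (2,9):dx=-5,dy=-9->C
  (2,10):dx=-7,dy=-11->C; (3,4):dx=-2,dy=-2->C; (3,5):dx=+9,dy=+15->C; (3,6):dx=+1,dy=+11->C
  (3,7):dx=+8,dy=+13->C; (3,8):dx=+2,dy=+5->C; (3,9):dx=+6,dy=+8->C; (3,10):dx=+4,dy=+6->C
  (4,5):dx=+11,dy=+17->C; (4,6):dx=+3,dy=+13->C; (4,7):dx=+10,dy=+15->C; (4,8):dx=+4,dy=+7->C
  (4,9):dx=+8,dy=+10->C; (4,10):dx=+6,dy=+8->C; (5,6):dx=-8,dy=-4->C; (5,7):dx=-1,dy=-2->C
  (5,8):dx=-7,dy=-10->C; (5,9):dx=-3,dy=-7->C; (5,10):dx=-5,dy=-9->C; (6,7):dx=+7,dy=+2->C
  (6,8):dx=+1,dy=-6->D; (6,9):dx=+5,dy=-3->D; (6,10):dx=+3,dy=-5->D; (7,8):dx=-6,dy=-8->C
  (7,9):dx=-2,dy=-5->C; (7,10):dx=-4,dy=-7->C; (8,9):dx=+4,dy=+3->C; (8,10):dx=+2,dy=+1->C
  (9,10):dx=-2,dy=-2->C
Step 2: C = 38, D = 7, total pairs = 45.
Step 3: tau = (C - D)/(n(n-1)/2) = (38 - 7)/45 = 0.688889.
Step 4: Exact two-sided p-value (enumerate n! = 3628800 permutations of y under H0): p = 0.004687.
Step 5: alpha = 0.1. reject H0.

tau_b = 0.6889 (C=38, D=7), p = 0.004687, reject H0.


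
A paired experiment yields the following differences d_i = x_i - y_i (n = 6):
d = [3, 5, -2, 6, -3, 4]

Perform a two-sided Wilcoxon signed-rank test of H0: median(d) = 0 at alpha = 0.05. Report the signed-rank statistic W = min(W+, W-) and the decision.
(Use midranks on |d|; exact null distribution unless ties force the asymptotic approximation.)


Step 1: Drop any zero differences (none here) and take |d_i|.
|d| = [3, 5, 2, 6, 3, 4]
Step 2: Midrank |d_i| (ties get averaged ranks).
ranks: |3|->2.5, |5|->5, |2|->1, |6|->6, |3|->2.5, |4|->4
Step 3: Attach original signs; sum ranks with positive sign and with negative sign.
W+ = 2.5 + 5 + 6 + 4 = 17.5
W- = 1 + 2.5 = 3.5
(Check: W+ + W- = 21 should equal n(n+1)/2 = 21.)
Step 4: Test statistic W = min(W+, W-) = 3.5.
Step 5: Ties in |d|, so use the tie-corrected normal approximation.
        E[W] = n(n+1)/4 = 6*7/4 = 10.5.
        Tie groups: |d|=3 (t=2); sum(t^3 - t) = 6.
        Var[W] = n(n+1)(2n+1)/24 - sum(t^3-t)/48 = 546/24 - 6/48 = 22.625.
        z = (W - E[W]) / sqrt(Var[W]) = (3.5 - 10.5) / 4.7566 = -1.4716.
        Two-sided p = 2*Phi(z) = 0.141116.
Step 6: alpha = 0.05. fail to reject H0.

W+ = 17.5, W- = 3.5, W = min = 3.5, p = 0.141116, fail to reject H0.


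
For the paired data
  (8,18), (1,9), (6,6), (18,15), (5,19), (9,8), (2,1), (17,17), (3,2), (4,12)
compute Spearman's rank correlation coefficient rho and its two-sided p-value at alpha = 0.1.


Step 1: Rank x and y separately (midranks; no ties here).
rank(x): 8->7, 1->1, 6->6, 18->10, 5->5, 9->8, 2->2, 17->9, 3->3, 4->4
rank(y): 18->9, 9->5, 6->3, 15->7, 19->10, 8->4, 1->1, 17->8, 2->2, 12->6
Step 2: d_i = R_x(i) - R_y(i); compute d_i^2.
  (7-9)^2=4, (1-5)^2=16, (6-3)^2=9, (10-7)^2=9, (5-10)^2=25, (8-4)^2=16, (2-1)^2=1, (9-8)^2=1, (3-2)^2=1, (4-6)^2=4
sum(d^2) = 86.
Step 3: rho = 1 - 6*86 / (10*(10^2 - 1)) = 1 - 516/990 = 0.478788.
Step 4: Under H0, t = rho * sqrt((n-2)/(1-rho^2)) = 1.5425 ~ t(8).
Step 5: Two-sided p-value from the t-distribution with 8 df = 0.161523.
Step 6: alpha = 0.1. fail to reject H0.

rho = 0.4788, p = 0.161523, fail to reject H0 at alpha = 0.1.


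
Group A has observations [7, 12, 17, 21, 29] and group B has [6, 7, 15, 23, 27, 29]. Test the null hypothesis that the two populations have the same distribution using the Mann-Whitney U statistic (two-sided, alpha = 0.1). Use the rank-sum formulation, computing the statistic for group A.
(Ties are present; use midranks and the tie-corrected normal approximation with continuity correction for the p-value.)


Step 1: Combine and sort all 11 observations; assign midranks.
sorted (value, group): (6,Y), (7,X), (7,Y), (12,X), (15,Y), (17,X), (21,X), (23,Y), (27,Y), (29,X), (29,Y)
ranks: 6->1, 7->2.5, 7->2.5, 12->4, 15->5, 17->6, 21->7, 23->8, 27->9, 29->10.5, 29->10.5
Step 2: Rank sum for X: R1 = 2.5 + 4 + 6 + 7 + 10.5 = 30.
Step 3: U_X = R1 - n1(n1+1)/2 = 30 - 5*6/2 = 30 - 15 = 15.
       U_Y = n1*n2 - U_X = 30 - 15 = 15.
Step 4: Ties are present, so use the tie-corrected normal approximation (with continuity correction) for the p-value.
Step 5: p-value = 1.000000; compare to alpha = 0.1. fail to reject H0.

U_X = 15, p = 1.000000, fail to reject H0 at alpha = 0.1.


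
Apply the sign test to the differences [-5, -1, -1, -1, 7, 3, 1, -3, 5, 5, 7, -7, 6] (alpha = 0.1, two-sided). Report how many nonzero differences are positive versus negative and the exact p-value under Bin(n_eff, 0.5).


Step 1: Discard zero differences. Original n = 13; n_eff = number of nonzero differences = 13.
Nonzero differences (with sign): -5, -1, -1, -1, +7, +3, +1, -3, +5, +5, +7, -7, +6
Step 2: Count signs: positive = 7, negative = 6.
Step 3: Under H0: P(positive) = 0.5, so the number of positives S ~ Bin(13, 0.5).
Step 4: Two-sided exact p-value = sum of Bin(13,0.5) probabilities at or below the observed probability = 1.000000.
Step 5: alpha = 0.1. fail to reject H0.

n_eff = 13, pos = 7, neg = 6, p = 1.000000, fail to reject H0.


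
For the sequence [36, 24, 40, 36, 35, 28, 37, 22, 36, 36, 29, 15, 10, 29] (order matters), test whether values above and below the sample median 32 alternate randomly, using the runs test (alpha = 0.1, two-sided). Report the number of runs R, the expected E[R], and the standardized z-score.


Step 1: Compute median = 32; label A = above, B = below.
Labels in order: ABAAABABAABBBB  (n_A = 7, n_B = 7)
Step 2: Count runs R = 8.
Step 3: Under H0 (random ordering), E[R] = 2*n_A*n_B/(n_A+n_B) + 1 = 2*7*7/14 + 1 = 8.0000.
        Var[R] = 2*n_A*n_B*(2*n_A*n_B - n_A - n_B) / ((n_A+n_B)^2 * (n_A+n_B-1)) = 8232/2548 = 3.2308.
        SD[R] = 1.7974.
Step 4: R = E[R], so z = 0 with no continuity correction.
Step 5: Two-sided p-value via normal approximation = 2*(1 - Phi(|z|)) = 1.000000.
Step 6: alpha = 0.1. fail to reject H0.

R = 8, z = 0.0000, p = 1.000000, fail to reject H0.


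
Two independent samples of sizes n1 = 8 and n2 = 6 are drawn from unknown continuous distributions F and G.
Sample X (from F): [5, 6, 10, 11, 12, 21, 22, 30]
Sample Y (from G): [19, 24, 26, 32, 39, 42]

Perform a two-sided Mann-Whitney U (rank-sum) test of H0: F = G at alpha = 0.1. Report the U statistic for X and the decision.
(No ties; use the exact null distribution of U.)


Step 1: Combine and sort all 14 observations; assign midranks.
sorted (value, group): (5,X), (6,X), (10,X), (11,X), (12,X), (19,Y), (21,X), (22,X), (24,Y), (26,Y), (30,X), (32,Y), (39,Y), (42,Y)
ranks: 5->1, 6->2, 10->3, 11->4, 12->5, 19->6, 21->7, 22->8, 24->9, 26->10, 30->11, 32->12, 39->13, 42->14
Step 2: Rank sum for X: R1 = 1 + 2 + 3 + 4 + 5 + 7 + 8 + 11 = 41.
Step 3: U_X = R1 - n1(n1+1)/2 = 41 - 8*9/2 = 41 - 36 = 5.
       U_Y = n1*n2 - U_X = 48 - 5 = 43.
Step 4: No ties, so the exact null distribution of U (based on enumerating the C(14,8) = 3003 equally likely rank assignments) gives the two-sided p-value.
Step 5: p-value = 0.012654; compare to alpha = 0.1. reject H0.

U_X = 5, p = 0.012654, reject H0 at alpha = 0.1.


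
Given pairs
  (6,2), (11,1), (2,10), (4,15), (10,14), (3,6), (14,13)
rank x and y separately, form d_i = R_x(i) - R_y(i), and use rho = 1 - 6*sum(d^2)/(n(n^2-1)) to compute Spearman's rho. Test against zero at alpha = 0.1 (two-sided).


Step 1: Rank x and y separately (midranks; no ties here).
rank(x): 6->4, 11->6, 2->1, 4->3, 10->5, 3->2, 14->7
rank(y): 2->2, 1->1, 10->4, 15->7, 14->6, 6->3, 13->5
Step 2: d_i = R_x(i) - R_y(i); compute d_i^2.
  (4-2)^2=4, (6-1)^2=25, (1-4)^2=9, (3-7)^2=16, (5-6)^2=1, (2-3)^2=1, (7-5)^2=4
sum(d^2) = 60.
Step 3: rho = 1 - 6*60 / (7*(7^2 - 1)) = 1 - 360/336 = -0.071429.
Step 4: Under H0, t = rho * sqrt((n-2)/(1-rho^2)) = -0.1601 ~ t(5).
Step 5: Two-sided p-value from the t-distribution with 5 df = 0.879048.
Step 6: alpha = 0.1. fail to reject H0.

rho = -0.0714, p = 0.879048, fail to reject H0 at alpha = 0.1.


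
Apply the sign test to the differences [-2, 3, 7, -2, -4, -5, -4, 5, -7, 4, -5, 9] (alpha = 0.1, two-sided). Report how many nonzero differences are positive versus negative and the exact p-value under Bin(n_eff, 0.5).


Step 1: Discard zero differences. Original n = 12; n_eff = number of nonzero differences = 12.
Nonzero differences (with sign): -2, +3, +7, -2, -4, -5, -4, +5, -7, +4, -5, +9
Step 2: Count signs: positive = 5, negative = 7.
Step 3: Under H0: P(positive) = 0.5, so the number of positives S ~ Bin(12, 0.5).
Step 4: Two-sided exact p-value = sum of Bin(12,0.5) probabilities at or below the observed probability = 0.774414.
Step 5: alpha = 0.1. fail to reject H0.

n_eff = 12, pos = 5, neg = 7, p = 0.774414, fail to reject H0.


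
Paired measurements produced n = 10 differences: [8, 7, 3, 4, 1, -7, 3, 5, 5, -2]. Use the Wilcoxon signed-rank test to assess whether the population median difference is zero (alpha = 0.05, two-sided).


Step 1: Drop any zero differences (none here) and take |d_i|.
|d| = [8, 7, 3, 4, 1, 7, 3, 5, 5, 2]
Step 2: Midrank |d_i| (ties get averaged ranks).
ranks: |8|->10, |7|->8.5, |3|->3.5, |4|->5, |1|->1, |7|->8.5, |3|->3.5, |5|->6.5, |5|->6.5, |2|->2
Step 3: Attach original signs; sum ranks with positive sign and with negative sign.
W+ = 10 + 8.5 + 3.5 + 5 + 1 + 3.5 + 6.5 + 6.5 = 44.5
W- = 8.5 + 2 = 10.5
(Check: W+ + W- = 55 should equal n(n+1)/2 = 55.)
Step 4: Test statistic W = min(W+, W-) = 10.5.
Step 5: Ties in |d|, so use the tie-corrected normal approximation.
        E[W] = n(n+1)/4 = 10*11/4 = 27.5.
        Tie groups: |d|=3 (t=2), |d|=5 (t=2), |d|=7 (t=2); sum(t^3 - t) = 18.
        Var[W] = n(n+1)(2n+1)/24 - sum(t^3-t)/48 = 2310/24 - 18/48 = 95.875.
        z = (W - E[W]) / sqrt(Var[W]) = (10.5 - 27.5) / 9.7916 = -1.7362.
        Two-sided p = 2*Phi(z) = 0.082531.
Step 6: alpha = 0.05. fail to reject H0.

W+ = 44.5, W- = 10.5, W = min = 10.5, p = 0.082531, fail to reject H0.


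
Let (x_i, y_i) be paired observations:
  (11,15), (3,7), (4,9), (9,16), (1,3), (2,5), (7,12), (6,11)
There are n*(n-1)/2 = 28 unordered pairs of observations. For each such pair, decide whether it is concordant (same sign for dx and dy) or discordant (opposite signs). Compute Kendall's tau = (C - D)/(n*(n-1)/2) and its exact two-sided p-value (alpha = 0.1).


Step 1: Enumerate the 28 unordered pairs (i,j) with i<j and classify each by sign(x_j-x_i) * sign(y_j-y_i).
  (1,2):dx=-8,dy=-8->C; (1,3):dx=-7,dy=-6->C; (1,4):dx=-2,dy=+1->D; (1,5):dx=-10,dy=-12->C
  (1,6):dx=-9,dy=-10->C; (1,7):dx=-4,dy=-3->C; (1,8):dx=-5,dy=-4->C; (2,3):dx=+1,dy=+2->C
  (2,4):dx=+6,dy=+9->C; (2,5):dx=-2,dy=-4->C; (2,6):dx=-1,dy=-2->C; (2,7):dx=+4,dy=+5->C
  (2,8):dx=+3,dy=+4->C; (3,4):dx=+5,dy=+7->C; (3,5):dx=-3,dy=-6->C; (3,6):dx=-2,dy=-4->C
  (3,7):dx=+3,dy=+3->C; (3,8):dx=+2,dy=+2->C; (4,5):dx=-8,dy=-13->C; (4,6):dx=-7,dy=-11->C
  (4,7):dx=-2,dy=-4->C; (4,8):dx=-3,dy=-5->C; (5,6):dx=+1,dy=+2->C; (5,7):dx=+6,dy=+9->C
  (5,8):dx=+5,dy=+8->C; (6,7):dx=+5,dy=+7->C; (6,8):dx=+4,dy=+6->C; (7,8):dx=-1,dy=-1->C
Step 2: C = 27, D = 1, total pairs = 28.
Step 3: tau = (C - D)/(n(n-1)/2) = (27 - 1)/28 = 0.928571.
Step 4: Exact two-sided p-value (enumerate n! = 40320 permutations of y under H0): p = 0.000397.
Step 5: alpha = 0.1. reject H0.

tau_b = 0.9286 (C=27, D=1), p = 0.000397, reject H0.


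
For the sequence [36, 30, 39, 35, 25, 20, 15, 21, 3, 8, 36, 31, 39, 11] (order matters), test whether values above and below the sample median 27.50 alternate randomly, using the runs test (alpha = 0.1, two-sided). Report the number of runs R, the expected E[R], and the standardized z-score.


Step 1: Compute median = 27.50; label A = above, B = below.
Labels in order: AAAABBBBBBAAAB  (n_A = 7, n_B = 7)
Step 2: Count runs R = 4.
Step 3: Under H0 (random ordering), E[R] = 2*n_A*n_B/(n_A+n_B) + 1 = 2*7*7/14 + 1 = 8.0000.
        Var[R] = 2*n_A*n_B*(2*n_A*n_B - n_A - n_B) / ((n_A+n_B)^2 * (n_A+n_B-1)) = 8232/2548 = 3.2308.
        SD[R] = 1.7974.
Step 4: Continuity-corrected z = (R + 0.5 - E[R]) / SD[R] = (4 + 0.5 - 8.0000) / 1.7974 = -1.9472.
Step 5: Two-sided p-value via normal approximation = 2*(1 - Phi(|z|)) = 0.051508.
Step 6: alpha = 0.1. reject H0.

R = 4, z = -1.9472, p = 0.051508, reject H0.


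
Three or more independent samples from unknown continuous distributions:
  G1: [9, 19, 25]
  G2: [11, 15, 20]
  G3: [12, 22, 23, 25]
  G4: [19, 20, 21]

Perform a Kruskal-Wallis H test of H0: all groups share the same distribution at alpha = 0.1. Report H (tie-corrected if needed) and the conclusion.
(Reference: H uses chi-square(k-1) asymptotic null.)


Step 1: Combine all N = 13 observations and assign midranks.
sorted (value, group, rank): (9,G1,1), (11,G2,2), (12,G3,3), (15,G2,4), (19,G1,5.5), (19,G4,5.5), (20,G2,7.5), (20,G4,7.5), (21,G4,9), (22,G3,10), (23,G3,11), (25,G1,12.5), (25,G3,12.5)
Step 2: Sum ranks within each group.
R_1 = 19 (n_1 = 3)
R_2 = 13.5 (n_2 = 3)
R_3 = 36.5 (n_3 = 4)
R_4 = 22 (n_4 = 3)
Step 3: H = 12/(N(N+1)) * sum(R_i^2/n_i) - 3(N+1)
     = 12/(13*14) * (19^2/3 + 13.5^2/3 + 36.5^2/4 + 22^2/3) - 3*14
     = 0.065934 * 675.479 - 42
     = 2.537088.
Step 4: Ties present; correction factor C = 1 - 18/(13^3 - 13) = 0.991758. Corrected H = 2.537088 / 0.991758 = 2.558172.
Step 5: Under H0, H ~ chi^2(3); p-value = 0.464870.
Step 6: alpha = 0.1. fail to reject H0.

H = 2.5582, df = 3, p = 0.464870, fail to reject H0.
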